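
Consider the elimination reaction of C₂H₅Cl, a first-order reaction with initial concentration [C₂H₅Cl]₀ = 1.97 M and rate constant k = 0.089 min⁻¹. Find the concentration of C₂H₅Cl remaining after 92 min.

0.0005476 M

Step 1: For a first-order reaction: [C₂H₅Cl] = [C₂H₅Cl]₀ × e^(-kt)
Step 2: [C₂H₅Cl] = 1.97 × e^(-0.089 × 92)
Step 3: [C₂H₅Cl] = 1.97 × e^(-8.188)
Step 4: [C₂H₅Cl] = 1.97 × 0.000277969 = 0.0005476 M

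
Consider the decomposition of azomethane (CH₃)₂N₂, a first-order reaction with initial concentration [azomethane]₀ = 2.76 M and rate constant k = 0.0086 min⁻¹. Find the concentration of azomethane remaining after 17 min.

2.385 M

Step 1: For a first-order reaction: [azomethane] = [azomethane]₀ × e^(-kt)
Step 2: [azomethane] = 2.76 × e^(-0.0086 × 17)
Step 3: [azomethane] = 2.76 × e^(-0.1462)
Step 4: [azomethane] = 2.76 × 0.863985 = 2.385 M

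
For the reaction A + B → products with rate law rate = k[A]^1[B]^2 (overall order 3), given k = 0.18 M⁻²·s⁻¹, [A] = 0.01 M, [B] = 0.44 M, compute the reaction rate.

0.0003485 M/s

Step 1: The rate law is rate = k[A]^1[B]^2, overall order = 1+2 = 3
Step 2: Substitute values: rate = 0.18 × (0.01)^1 × (0.44)^2
Step 3: rate = 0.18 × 0.01 × 0.1936 = 0.00034848 M/s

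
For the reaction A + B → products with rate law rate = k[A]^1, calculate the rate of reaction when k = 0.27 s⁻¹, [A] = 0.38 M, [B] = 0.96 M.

0.1026 M/s

Step 1: The rate law is rate = k[A]^1
Step 2: Note that the rate does not depend on [B] (zero order in B).
Step 3: rate = 0.27 × (0.38)^1 = 0.1026 M/s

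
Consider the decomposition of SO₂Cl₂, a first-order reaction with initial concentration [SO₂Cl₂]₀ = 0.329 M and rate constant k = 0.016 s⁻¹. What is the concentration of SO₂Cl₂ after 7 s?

0.2941 M

Step 1: For a first-order reaction: [SO₂Cl₂] = [SO₂Cl₂]₀ × e^(-kt)
Step 2: [SO₂Cl₂] = 0.329 × e^(-0.016 × 7)
Step 3: [SO₂Cl₂] = 0.329 × e^(-0.112)
Step 4: [SO₂Cl₂] = 0.329 × 0.894044 = 0.2941 M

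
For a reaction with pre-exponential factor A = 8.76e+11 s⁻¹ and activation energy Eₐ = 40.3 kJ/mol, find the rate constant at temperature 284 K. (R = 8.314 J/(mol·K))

3.39e+04 s⁻¹

Step 1: Use the Arrhenius equation: k = A × exp(-Eₐ/RT)
Step 2: Convert Eₐ to J/mol: 40.3 kJ/mol = 40300 J/mol
Step 3: Calculate the exponent: -Eₐ/(RT) = -40300/(8.314 × 284) = -17.06777
Step 4: k = 8.76e+11 × exp(-17.06777)
Step 5: k = 8.76e+11 × 3.86867e-08 = 3.3890e+04 s⁻¹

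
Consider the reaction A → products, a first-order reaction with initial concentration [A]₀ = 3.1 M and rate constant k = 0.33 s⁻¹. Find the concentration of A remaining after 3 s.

1.152 M

Step 1: For a first-order reaction: [A] = [A]₀ × e^(-kt)
Step 2: [A] = 3.1 × e^(-0.33 × 3)
Step 3: [A] = 3.1 × e^(-0.99)
Step 4: [A] = 3.1 × 0.371577 = 1.152 M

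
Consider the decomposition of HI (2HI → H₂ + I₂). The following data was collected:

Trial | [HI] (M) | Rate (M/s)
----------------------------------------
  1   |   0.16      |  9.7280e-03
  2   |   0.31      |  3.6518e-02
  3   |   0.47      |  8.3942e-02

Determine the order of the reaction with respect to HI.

second order (2)

Step 1: Compare trials to find order n where rate₂/rate₁ = ([HI]₂/[HI]₁)^n
Step 2: rate₂/rate₁ = 3.6518e-02/9.7280e-03 = 3.754
Step 3: [HI]₂/[HI]₁ = 0.31/0.16 = 1.938
Step 4: n = ln(3.754)/ln(1.938) = 2.00 ≈ 2
Step 5: The reaction is second order in HI.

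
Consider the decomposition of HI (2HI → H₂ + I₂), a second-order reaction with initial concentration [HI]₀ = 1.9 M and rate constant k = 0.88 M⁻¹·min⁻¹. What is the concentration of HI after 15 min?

0.07285 M

Step 1: For a second-order reaction: 1/[HI] = 1/[HI]₀ + kt
Step 2: 1/[HI] = 1/1.9 + 0.88 × 15
Step 3: 1/[HI] = 0.5263 + 13.2 = 13.73
Step 4: [HI] = 1/13.73 = 0.07285 M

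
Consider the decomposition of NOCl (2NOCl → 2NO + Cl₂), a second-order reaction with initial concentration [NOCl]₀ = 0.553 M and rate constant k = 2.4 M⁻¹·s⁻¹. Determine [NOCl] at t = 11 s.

0.03545 M

Step 1: For a second-order reaction: 1/[NOCl] = 1/[NOCl]₀ + kt
Step 2: 1/[NOCl] = 1/0.553 + 2.4 × 11
Step 3: 1/[NOCl] = 1.808 + 26.4 = 28.21
Step 4: [NOCl] = 1/28.21 = 0.03545 M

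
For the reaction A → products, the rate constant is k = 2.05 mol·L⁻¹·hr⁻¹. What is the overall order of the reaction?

zeroth order (0)

Step 1: The units of k for an nth-order reaction are (concentration)^(1-n)·(time)⁻¹.
Step 2: Here k has units mol·L⁻¹·hr⁻¹, so the concentration exponent is 1.
Step 3: 1 - n = 1 ⇒ n = 0. The reaction is zeroth order.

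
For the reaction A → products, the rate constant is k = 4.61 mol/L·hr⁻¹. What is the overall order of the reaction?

zeroth order (0)

Step 1: The units of k for an nth-order reaction are (concentration)^(1-n)·(time)⁻¹.
Step 2: Here k has units mol/L·hr⁻¹, so the concentration exponent is 1.
Step 3: 1 - n = 1 ⇒ n = 0. The reaction is zeroth order.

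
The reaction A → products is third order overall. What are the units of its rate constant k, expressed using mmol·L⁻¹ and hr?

(mmol·L⁻¹)⁻²·hr⁻¹

Step 1: For overall order n, rate = k × (concentration)^n.
Step 2: Rate has units mmol·L⁻¹·hr⁻¹; concentration term has units (mmol·L⁻¹)^3.
Step 3: k = rate / (concentration)^n, so units of k = (mmol·L⁻¹)^(1-3)·hr⁻¹ = (mmol·L⁻¹)⁻²·hr⁻¹.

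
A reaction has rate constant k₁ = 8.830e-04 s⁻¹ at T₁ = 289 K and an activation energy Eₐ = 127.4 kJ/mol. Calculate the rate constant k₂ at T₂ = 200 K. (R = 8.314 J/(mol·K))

4.997e-14 s⁻¹

Step 1: Use the two-temperature Arrhenius form: ln(k₂/k₁) = -Eₐ/R × (1/T₂ - 1/T₁)
Step 2: Convert Eₐ to J/mol: 127.4 kJ/mol = 127400 J/mol
Step 3: 1/T₂ - 1/T₁ = 1/200 - 1/289 = 1.539792e-03 K⁻¹
Step 4: ln(k₂/k₁) = -127400/8.314 × 1.539792e-03 = -23.59508
Step 5: k₂ = k₁ × exp(-23.59508) = 8.830e-04 × 5.65962e-11 = 4.997e-14 s⁻¹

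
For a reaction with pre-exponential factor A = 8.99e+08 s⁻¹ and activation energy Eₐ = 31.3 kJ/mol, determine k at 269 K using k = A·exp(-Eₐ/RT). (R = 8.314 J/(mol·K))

7.51e+02 s⁻¹

Step 1: Use the Arrhenius equation: k = A × exp(-Eₐ/RT)
Step 2: Convert Eₐ to J/mol: 31.3 kJ/mol = 31300 J/mol
Step 3: Calculate the exponent: -Eₐ/(RT) = -31300/(8.314 × 269) = -13.99529
Step 4: k = 8.99e+08 × exp(-13.99529)
Step 5: k = 8.99e+08 × 8.35454e-07 = 7.5107e+02 s⁻¹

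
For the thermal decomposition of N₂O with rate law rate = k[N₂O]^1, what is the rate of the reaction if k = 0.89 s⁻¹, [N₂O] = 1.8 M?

1.602 M/s

Step 1: Identify the rate law: rate = k[N₂O]^1
Step 2: Substitute values: rate = 0.89 × (1.8)^1
Step 3: Calculate: rate = 0.89 × 1.8 = 1.602 M/s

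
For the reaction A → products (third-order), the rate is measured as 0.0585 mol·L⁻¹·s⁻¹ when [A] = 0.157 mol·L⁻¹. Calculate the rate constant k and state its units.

15.12 (mol·L⁻¹)⁻²·s⁻¹

Step 1: rate = k[A]^3, so k = rate / [A]^3.
Step 2: k = 0.0585 / (0.157)^3 = 0.0585 / 0.00387.
Step 3: k = 15.12 (mol·L⁻¹)⁻²·s⁻¹.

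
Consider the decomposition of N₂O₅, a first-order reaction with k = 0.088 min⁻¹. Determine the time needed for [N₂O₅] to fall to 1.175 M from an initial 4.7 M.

15.75 min

Step 1: For first-order: t = ln([N₂O₅]₀/[N₂O₅])/k
Step 2: t = ln(4.7/1.175)/0.088
Step 3: t = ln(4)/0.088
Step 4: t = 1.386/0.088 = 15.75 min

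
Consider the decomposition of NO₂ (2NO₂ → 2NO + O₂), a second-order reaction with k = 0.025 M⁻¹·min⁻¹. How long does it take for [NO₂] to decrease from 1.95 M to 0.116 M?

324.3 min

Step 1: For second-order: t = (1/[NO₂] - 1/[NO₂]₀)/k
Step 2: t = (1/0.116 - 1/1.95)/0.025
Step 3: t = (8.621 - 0.5128)/0.025
Step 4: t = 8.108/0.025 = 324.3 min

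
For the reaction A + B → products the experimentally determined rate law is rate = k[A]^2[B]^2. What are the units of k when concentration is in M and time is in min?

M⁻³·min⁻¹

Step 1: Overall order = 2 + 2 = 4.
Step 2: rate has units M·min⁻¹; [A]^2[B]^2 has units M^4.
Step 3: k = rate/([A]^2[B]^2), so units of k = M^(1-4)·min⁻¹ = M⁻³·min⁻¹.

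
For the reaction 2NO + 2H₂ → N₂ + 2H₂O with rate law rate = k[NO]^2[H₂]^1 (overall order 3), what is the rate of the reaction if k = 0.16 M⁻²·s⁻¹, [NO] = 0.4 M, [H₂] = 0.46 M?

0.01178 M/s

Step 1: The rate law is rate = k[NO]^2[H₂]^1, overall order = 2+1 = 3
Step 2: Substitute values: rate = 0.16 × (0.4)^2 × (0.46)^1
Step 3: rate = 0.16 × 0.16 × 0.46 = 0.011776 M/s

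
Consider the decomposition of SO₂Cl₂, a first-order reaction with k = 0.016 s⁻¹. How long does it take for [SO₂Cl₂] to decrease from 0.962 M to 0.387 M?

56.91 s

Step 1: For first-order: t = ln([SO₂Cl₂]₀/[SO₂Cl₂])/k
Step 2: t = ln(0.962/0.387)/0.016
Step 3: t = ln(2.486)/0.016
Step 4: t = 0.9106/0.016 = 56.91 s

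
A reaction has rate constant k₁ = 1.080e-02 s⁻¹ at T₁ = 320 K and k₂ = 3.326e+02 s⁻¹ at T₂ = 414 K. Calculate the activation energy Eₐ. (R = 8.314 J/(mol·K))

121.1 kJ/mol

Step 1: Use the two-temperature Arrhenius form: ln(k₂/k₁) = -Eₐ/R × (1/T₂ - 1/T₁)
Step 2: ln(k₂/k₁) = ln(3.326e+02/1.080e-02) = ln(30796.3) = 10.3351
Step 3: 1/T₂ - 1/T₁ = 1/414 - 1/320 = -7.095411e-04 K⁻¹
Step 4: Eₐ = -R × ln(k₂/k₁) / (1/T₂ - 1/T₁) = -8.314 × 10.3351 / -7.095411e-04
Step 5: Eₐ = 1.2110e+05 J/mol = 121.1 kJ/mol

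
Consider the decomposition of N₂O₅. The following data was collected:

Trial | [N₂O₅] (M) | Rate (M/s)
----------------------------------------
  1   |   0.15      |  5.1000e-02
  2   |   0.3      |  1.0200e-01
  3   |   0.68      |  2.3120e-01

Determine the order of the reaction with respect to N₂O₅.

first order (1)

Step 1: Compare trials to find order n where rate₂/rate₁ = ([N₂O₅]₂/[N₂O₅]₁)^n
Step 2: rate₂/rate₁ = 1.0200e-01/5.1000e-02 = 2
Step 3: [N₂O₅]₂/[N₂O₅]₁ = 0.3/0.15 = 2
Step 4: n = ln(2)/ln(2) = 1.00 ≈ 1
Step 5: The reaction is first order in N₂O₅.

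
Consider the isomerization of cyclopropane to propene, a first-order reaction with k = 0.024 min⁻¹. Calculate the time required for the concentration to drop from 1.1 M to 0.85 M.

10.74 min

Step 1: For first-order: t = ln([cyclopropane]₀/[cyclopropane])/k
Step 2: t = ln(1.1/0.85)/0.024
Step 3: t = ln(1.294)/0.024
Step 4: t = 0.2578/0.024 = 10.74 min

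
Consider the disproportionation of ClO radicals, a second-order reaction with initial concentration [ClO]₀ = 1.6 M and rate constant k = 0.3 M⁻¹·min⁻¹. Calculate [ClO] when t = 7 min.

0.367 M

Step 1: For a second-order reaction: 1/[ClO] = 1/[ClO]₀ + kt
Step 2: 1/[ClO] = 1/1.6 + 0.3 × 7
Step 3: 1/[ClO] = 0.625 + 2.1 = 2.725
Step 4: [ClO] = 1/2.725 = 0.367 M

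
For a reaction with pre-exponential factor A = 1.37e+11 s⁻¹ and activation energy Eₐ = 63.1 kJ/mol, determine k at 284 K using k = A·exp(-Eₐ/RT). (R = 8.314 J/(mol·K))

3.39e-01 s⁻¹

Step 1: Use the Arrhenius equation: k = A × exp(-Eₐ/RT)
Step 2: Convert Eₐ to J/mol: 63.1 kJ/mol = 63100 J/mol
Step 3: Calculate the exponent: -Eₐ/(RT) = -63100/(8.314 × 284) = -26.72397
Step 4: k = 1.37e+11 × exp(-26.72397)
Step 5: k = 1.37e+11 × 2.47701e-12 = 3.3935e-01 s⁻¹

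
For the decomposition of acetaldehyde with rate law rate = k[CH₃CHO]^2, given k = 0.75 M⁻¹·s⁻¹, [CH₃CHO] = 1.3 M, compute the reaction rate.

1.268 M/s

Step 1: Identify the rate law: rate = k[CH₃CHO]^2
Step 2: Substitute values: rate = 0.75 × (1.3)^2
Step 3: Calculate: rate = 0.75 × 1.69 = 1.2675 M/s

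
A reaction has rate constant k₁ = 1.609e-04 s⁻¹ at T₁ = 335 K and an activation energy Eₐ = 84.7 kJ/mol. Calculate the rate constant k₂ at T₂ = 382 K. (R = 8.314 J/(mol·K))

6.785e-03 s⁻¹

Step 1: Use the two-temperature Arrhenius form: ln(k₂/k₁) = -Eₐ/R × (1/T₂ - 1/T₁)
Step 2: Convert Eₐ to J/mol: 84.7 kJ/mol = 84700 J/mol
Step 3: 1/T₂ - 1/T₁ = 1/382 - 1/335 = -3.672736e-04 K⁻¹
Step 4: ln(k₂/k₁) = -84700/8.314 × -3.672736e-04 = 3.74165
Step 5: k₂ = k₁ × exp(3.74165) = 1.609e-04 × 4.21675e+01 = 6.785e-03 s⁻¹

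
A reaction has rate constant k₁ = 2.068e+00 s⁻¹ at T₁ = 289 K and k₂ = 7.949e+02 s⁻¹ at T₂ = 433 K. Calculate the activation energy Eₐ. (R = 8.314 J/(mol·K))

43.0 kJ/mol

Step 1: Use the two-temperature Arrhenius form: ln(k₂/k₁) = -Eₐ/R × (1/T₂ - 1/T₁)
Step 2: ln(k₂/k₁) = ln(7.949e+02/2.068e+00) = ln(384.381) = 5.95163
Step 3: 1/T₂ - 1/T₁ = 1/433 - 1/289 = -1.150739e-03 K⁻¹
Step 4: Eₐ = -R × ln(k₂/k₁) / (1/T₂ - 1/T₁) = -8.314 × 5.95163 / -1.150739e-03
Step 5: Eₐ = 4.3000e+04 J/mol = 43.0 kJ/mol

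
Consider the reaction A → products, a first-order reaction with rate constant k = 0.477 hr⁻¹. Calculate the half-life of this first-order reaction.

1.453 hr

Step 1: For a first-order reaction, t₁/₂ = ln(2)/k
Step 2: t₁/₂ = ln(2)/0.477
Step 3: t₁/₂ = 0.6931/0.477 = 1.453 hr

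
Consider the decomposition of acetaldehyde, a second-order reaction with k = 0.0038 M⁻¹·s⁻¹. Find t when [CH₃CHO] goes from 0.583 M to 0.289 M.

459.2 s

Step 1: For second-order: t = (1/[CH₃CHO] - 1/[CH₃CHO]₀)/k
Step 2: t = (1/0.289 - 1/0.583)/0.0038
Step 3: t = (3.46 - 1.715)/0.0038
Step 4: t = 1.745/0.0038 = 459.2 s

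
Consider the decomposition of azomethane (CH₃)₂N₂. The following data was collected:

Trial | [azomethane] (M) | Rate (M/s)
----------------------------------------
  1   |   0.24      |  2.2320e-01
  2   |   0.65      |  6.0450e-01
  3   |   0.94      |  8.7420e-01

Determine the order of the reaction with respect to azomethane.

first order (1)

Step 1: Compare trials to find order n where rate₂/rate₁ = ([azomethane]₂/[azomethane]₁)^n
Step 2: rate₂/rate₁ = 6.0450e-01/2.2320e-01 = 2.708
Step 3: [azomethane]₂/[azomethane]₁ = 0.65/0.24 = 2.708
Step 4: n = ln(2.708)/ln(2.708) = 1.00 ≈ 1
Step 5: The reaction is first order in azomethane.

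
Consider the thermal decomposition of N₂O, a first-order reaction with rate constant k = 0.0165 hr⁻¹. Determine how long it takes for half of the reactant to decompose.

42.01 hr

Step 1: For a first-order reaction, t₁/₂ = ln(2)/k
Step 2: t₁/₂ = ln(2)/0.0165
Step 3: t₁/₂ = 0.6931/0.0165 = 42.01 hr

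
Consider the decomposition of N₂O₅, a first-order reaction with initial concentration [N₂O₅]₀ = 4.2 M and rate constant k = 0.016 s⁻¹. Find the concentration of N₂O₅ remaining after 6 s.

3.816 M

Step 1: For a first-order reaction: [N₂O₅] = [N₂O₅]₀ × e^(-kt)
Step 2: [N₂O₅] = 4.2 × e^(-0.016 × 6)
Step 3: [N₂O₅] = 4.2 × e^(-0.096)
Step 4: [N₂O₅] = 4.2 × 0.908464 = 3.816 M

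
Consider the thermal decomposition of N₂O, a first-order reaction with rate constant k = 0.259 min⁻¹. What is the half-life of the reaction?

2.676 min

Step 1: For a first-order reaction, t₁/₂ = ln(2)/k
Step 2: t₁/₂ = ln(2)/0.259
Step 3: t₁/₂ = 0.6931/0.259 = 2.676 min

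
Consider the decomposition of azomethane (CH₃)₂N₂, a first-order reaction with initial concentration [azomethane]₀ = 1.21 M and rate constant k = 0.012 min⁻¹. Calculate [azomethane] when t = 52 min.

0.6483 M

Step 1: For a first-order reaction: [azomethane] = [azomethane]₀ × e^(-kt)
Step 2: [azomethane] = 1.21 × e^(-0.012 × 52)
Step 3: [azomethane] = 1.21 × e^(-0.624)
Step 4: [azomethane] = 1.21 × 0.535797 = 0.6483 M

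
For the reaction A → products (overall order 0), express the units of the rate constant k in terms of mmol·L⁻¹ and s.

mmol·L⁻¹·s⁻¹

Step 1: For overall order n, rate = k × (concentration)^n.
Step 2: Rate has units mmol·L⁻¹·s⁻¹; concentration term has units (mmol·L⁻¹)^0.
Step 3: k = rate / (concentration)^n, so units of k = (mmol·L⁻¹)^(1-0)·s⁻¹ = mmol·L⁻¹·s⁻¹.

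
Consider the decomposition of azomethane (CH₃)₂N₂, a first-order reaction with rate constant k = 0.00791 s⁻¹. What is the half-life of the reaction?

87.63 s

Step 1: For a first-order reaction, t₁/₂ = ln(2)/k
Step 2: t₁/₂ = ln(2)/0.00791
Step 3: t₁/₂ = 0.6931/0.00791 = 87.63 s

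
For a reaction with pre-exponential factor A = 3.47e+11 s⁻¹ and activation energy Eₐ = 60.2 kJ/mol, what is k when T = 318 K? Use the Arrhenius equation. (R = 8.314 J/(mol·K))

4.48e+01 s⁻¹

Step 1: Use the Arrhenius equation: k = A × exp(-Eₐ/RT)
Step 2: Convert Eₐ to J/mol: 60.2 kJ/mol = 60200 J/mol
Step 3: Calculate the exponent: -Eₐ/(RT) = -60200/(8.314 × 318) = -22.76981
Step 4: k = 3.47e+11 × exp(-22.76981)
Step 5: k = 3.47e+11 × 1.29181e-10 = 4.4826e+01 s⁻¹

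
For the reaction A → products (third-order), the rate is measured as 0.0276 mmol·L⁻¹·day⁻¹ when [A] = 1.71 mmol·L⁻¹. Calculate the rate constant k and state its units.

0.00552 (mmol·L⁻¹)⁻²·day⁻¹

Step 1: rate = k[A]^3, so k = rate / [A]^3.
Step 2: k = 0.0276 / (1.71)^3 = 0.0276 / 5.
Step 3: k = 0.00552 (mmol·L⁻¹)⁻²·day⁻¹.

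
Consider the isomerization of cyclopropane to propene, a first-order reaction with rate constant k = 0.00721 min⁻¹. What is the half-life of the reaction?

96.14 min

Step 1: For a first-order reaction, t₁/₂ = ln(2)/k
Step 2: t₁/₂ = ln(2)/0.00721
Step 3: t₁/₂ = 0.6931/0.00721 = 96.14 min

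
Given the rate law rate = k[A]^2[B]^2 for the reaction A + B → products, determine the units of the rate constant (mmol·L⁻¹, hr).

(mmol·L⁻¹)⁻³·hr⁻¹

Step 1: Overall order = 2 + 2 = 4.
Step 2: rate has units mmol·L⁻¹·hr⁻¹; [A]^2[B]^2 has units (mmol·L⁻¹)^4.
Step 3: k = rate/([A]^2[B]^2), so units of k = (mmol·L⁻¹)^(1-4)·hr⁻¹ = (mmol·L⁻¹)⁻³·hr⁻¹.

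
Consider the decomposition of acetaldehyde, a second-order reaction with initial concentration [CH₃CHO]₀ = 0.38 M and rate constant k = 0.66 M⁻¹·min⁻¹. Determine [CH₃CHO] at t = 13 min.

0.08919 M

Step 1: For a second-order reaction: 1/[CH₃CHO] = 1/[CH₃CHO]₀ + kt
Step 2: 1/[CH₃CHO] = 1/0.38 + 0.66 × 13
Step 3: 1/[CH₃CHO] = 2.632 + 8.58 = 11.21
Step 4: [CH₃CHO] = 1/11.21 = 0.08919 M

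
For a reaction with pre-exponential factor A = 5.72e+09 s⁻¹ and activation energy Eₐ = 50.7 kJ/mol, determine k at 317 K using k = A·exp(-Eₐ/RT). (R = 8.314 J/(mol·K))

2.53e+01 s⁻¹

Step 1: Use the Arrhenius equation: k = A × exp(-Eₐ/RT)
Step 2: Convert Eₐ to J/mol: 50.7 kJ/mol = 50700 J/mol
Step 3: Calculate the exponent: -Eₐ/(RT) = -50700/(8.314 × 317) = -19.23706
Step 4: k = 5.72e+09 × exp(-19.23706)
Step 5: k = 5.72e+09 × 4.42029e-09 = 2.5284e+01 s⁻¹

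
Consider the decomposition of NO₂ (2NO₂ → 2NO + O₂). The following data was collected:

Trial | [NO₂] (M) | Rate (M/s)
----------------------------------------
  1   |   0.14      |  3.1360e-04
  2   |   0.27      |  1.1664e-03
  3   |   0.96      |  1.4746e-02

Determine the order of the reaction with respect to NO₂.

second order (2)

Step 1: Compare trials to find order n where rate₂/rate₁ = ([NO₂]₂/[NO₂]₁)^n
Step 2: rate₂/rate₁ = 1.1664e-03/3.1360e-04 = 3.719
Step 3: [NO₂]₂/[NO₂]₁ = 0.27/0.14 = 1.929
Step 4: n = ln(3.719)/ln(1.929) = 2.00 ≈ 2
Step 5: The reaction is second order in NO₂.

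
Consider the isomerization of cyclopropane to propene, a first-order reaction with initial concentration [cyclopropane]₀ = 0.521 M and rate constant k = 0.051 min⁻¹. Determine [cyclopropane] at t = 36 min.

0.08308 M

Step 1: For a first-order reaction: [cyclopropane] = [cyclopropane]₀ × e^(-kt)
Step 2: [cyclopropane] = 0.521 × e^(-0.051 × 36)
Step 3: [cyclopropane] = 0.521 × e^(-1.836)
Step 4: [cyclopropane] = 0.521 × 0.159454 = 0.08308 M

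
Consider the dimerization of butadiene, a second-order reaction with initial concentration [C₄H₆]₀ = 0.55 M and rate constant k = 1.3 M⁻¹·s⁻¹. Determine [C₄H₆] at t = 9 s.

0.07397 M

Step 1: For a second-order reaction: 1/[C₄H₆] = 1/[C₄H₆]₀ + kt
Step 2: 1/[C₄H₆] = 1/0.55 + 1.3 × 9
Step 3: 1/[C₄H₆] = 1.818 + 11.7 = 13.52
Step 4: [C₄H₆] = 1/13.52 = 0.07397 M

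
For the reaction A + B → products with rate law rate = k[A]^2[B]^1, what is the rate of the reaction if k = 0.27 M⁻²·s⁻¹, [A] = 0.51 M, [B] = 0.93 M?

0.06531 M/s

Step 1: The rate law is rate = k[A]^2[B]^1
Step 2: Substitute: rate = 0.27 × (0.51)^2 × (0.93)^1
Step 3: rate = 0.27 × 0.2601 × 0.93 = 0.0653111 M/s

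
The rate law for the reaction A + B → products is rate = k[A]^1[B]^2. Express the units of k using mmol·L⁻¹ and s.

(mmol·L⁻¹)⁻²·s⁻¹

Step 1: Overall order = 1 + 2 = 3.
Step 2: rate has units mmol·L⁻¹·s⁻¹; [A]^1[B]^2 has units (mmol·L⁻¹)^3.
Step 3: k = rate/([A]^1[B]^2), so units of k = (mmol·L⁻¹)^(1-3)·s⁻¹ = (mmol·L⁻¹)⁻²·s⁻¹.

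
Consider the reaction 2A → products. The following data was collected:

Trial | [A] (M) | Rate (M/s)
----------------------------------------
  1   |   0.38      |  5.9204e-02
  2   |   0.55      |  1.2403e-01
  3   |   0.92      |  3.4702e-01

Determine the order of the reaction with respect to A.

second order (2)

Step 1: Compare trials to find order n where rate₂/rate₁ = ([A]₂/[A]₁)^n
Step 2: rate₂/rate₁ = 1.2403e-01/5.9204e-02 = 2.095
Step 3: [A]₂/[A]₁ = 0.55/0.38 = 1.447
Step 4: n = ln(2.095)/ln(1.447) = 2.00 ≈ 2
Step 5: The reaction is second order in A.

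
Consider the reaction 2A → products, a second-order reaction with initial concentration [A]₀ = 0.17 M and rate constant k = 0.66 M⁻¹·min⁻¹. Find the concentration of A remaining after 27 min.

0.04219 M

Step 1: For a second-order reaction: 1/[A] = 1/[A]₀ + kt
Step 2: 1/[A] = 1/0.17 + 0.66 × 27
Step 3: 1/[A] = 5.882 + 17.82 = 23.7
Step 4: [A] = 1/23.7 = 0.04219 M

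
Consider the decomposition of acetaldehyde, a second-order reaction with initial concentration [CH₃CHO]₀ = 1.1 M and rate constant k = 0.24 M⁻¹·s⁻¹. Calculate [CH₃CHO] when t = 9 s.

0.3258 M

Step 1: For a second-order reaction: 1/[CH₃CHO] = 1/[CH₃CHO]₀ + kt
Step 2: 1/[CH₃CHO] = 1/1.1 + 0.24 × 9
Step 3: 1/[CH₃CHO] = 0.9091 + 2.16 = 3.069
Step 4: [CH₃CHO] = 1/3.069 = 0.3258 M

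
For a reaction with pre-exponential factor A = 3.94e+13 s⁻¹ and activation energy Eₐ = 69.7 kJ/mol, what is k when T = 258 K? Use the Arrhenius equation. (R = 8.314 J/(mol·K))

3.04e-01 s⁻¹

Step 1: Use the Arrhenius equation: k = A × exp(-Eₐ/RT)
Step 2: Convert Eₐ to J/mol: 69.7 kJ/mol = 69700 J/mol
Step 3: Calculate the exponent: -Eₐ/(RT) = -69700/(8.314 × 258) = -32.49399
Step 4: k = 3.94e+13 × exp(-32.49399)
Step 5: k = 3.94e+13 × 7.72751e-15 = 3.0446e-01 s⁻¹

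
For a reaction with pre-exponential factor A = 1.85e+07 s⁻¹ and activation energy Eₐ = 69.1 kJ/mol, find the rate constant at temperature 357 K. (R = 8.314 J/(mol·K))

1.43e-03 s⁻¹

Step 1: Use the Arrhenius equation: k = A × exp(-Eₐ/RT)
Step 2: Convert Eₐ to J/mol: 69.1 kJ/mol = 69100 J/mol
Step 3: Calculate the exponent: -Eₐ/(RT) = -69100/(8.314 × 357) = -23.28090
Step 4: k = 1.85e+07 × exp(-23.28090)
Step 5: k = 1.85e+07 × 7.74878e-11 = 1.4335e-03 s⁻¹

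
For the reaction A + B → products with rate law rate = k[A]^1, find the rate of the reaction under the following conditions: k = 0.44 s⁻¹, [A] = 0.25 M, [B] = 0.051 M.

0.11 M/s

Step 1: The rate law is rate = k[A]^1
Step 2: Note that the rate does not depend on [B] (zero order in B).
Step 3: rate = 0.44 × (0.25)^1 = 0.11 M/s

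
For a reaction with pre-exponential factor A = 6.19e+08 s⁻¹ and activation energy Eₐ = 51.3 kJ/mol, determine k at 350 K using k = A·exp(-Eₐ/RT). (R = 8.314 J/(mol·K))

1.37e+01 s⁻¹

Step 1: Use the Arrhenius equation: k = A × exp(-Eₐ/RT)
Step 2: Convert Eₐ to J/mol: 51.3 kJ/mol = 51300 J/mol
Step 3: Calculate the exponent: -Eₐ/(RT) = -51300/(8.314 × 350) = -17.62947
Step 4: k = 6.19e+08 × exp(-17.62947)
Step 5: k = 6.19e+08 × 2.20607e-08 = 1.3656e+01 s⁻¹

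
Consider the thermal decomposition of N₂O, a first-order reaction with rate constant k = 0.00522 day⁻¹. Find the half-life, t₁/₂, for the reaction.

132.8 day

Step 1: For a first-order reaction, t₁/₂ = ln(2)/k
Step 2: t₁/₂ = ln(2)/0.00522
Step 3: t₁/₂ = 0.6931/0.00522 = 132.8 day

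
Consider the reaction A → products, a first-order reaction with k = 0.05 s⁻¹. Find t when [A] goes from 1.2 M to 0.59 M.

14.2 s

Step 1: For first-order: t = ln([A]₀/[A])/k
Step 2: t = ln(1.2/0.59)/0.05
Step 3: t = ln(2.034)/0.05
Step 4: t = 0.71/0.05 = 14.2 s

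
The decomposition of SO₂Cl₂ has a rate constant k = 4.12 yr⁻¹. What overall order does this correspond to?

first order (1)

Step 1: The units of k for an nth-order reaction are (concentration)^(1-n)·(time)⁻¹.
Step 2: Here k has units yr⁻¹, so the concentration exponent is 0.
Step 3: 1 - n = 0 ⇒ n = 1. The reaction is first order.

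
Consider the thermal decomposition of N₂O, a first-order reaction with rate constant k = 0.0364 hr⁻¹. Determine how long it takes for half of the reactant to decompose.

19.04 hr

Step 1: For a first-order reaction, t₁/₂ = ln(2)/k
Step 2: t₁/₂ = ln(2)/0.0364
Step 3: t₁/₂ = 0.6931/0.0364 = 19.04 hr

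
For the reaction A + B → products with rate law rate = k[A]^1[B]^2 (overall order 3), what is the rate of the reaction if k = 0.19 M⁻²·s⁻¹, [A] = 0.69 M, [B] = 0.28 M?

0.01028 M/s

Step 1: The rate law is rate = k[A]^1[B]^2, overall order = 1+2 = 3
Step 2: Substitute values: rate = 0.19 × (0.69)^1 × (0.28)^2
Step 3: rate = 0.19 × 0.69 × 0.0784 = 0.0102782 M/s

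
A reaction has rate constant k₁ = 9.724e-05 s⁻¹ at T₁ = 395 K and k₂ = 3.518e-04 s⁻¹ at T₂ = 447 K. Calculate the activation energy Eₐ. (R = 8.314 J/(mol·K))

36.3 kJ/mol

Step 1: Use the two-temperature Arrhenius form: ln(k₂/k₁) = -Eₐ/R × (1/T₂ - 1/T₁)
Step 2: ln(k₂/k₁) = ln(3.518e-04/9.724e-05) = ln(3.61785) = 1.28588
Step 3: 1/T₂ - 1/T₁ = 1/447 - 1/395 = -2.945091e-04 K⁻¹
Step 4: Eₐ = -R × ln(k₂/k₁) / (1/T₂ - 1/T₁) = -8.314 × 1.28588 / -2.945091e-04
Step 5: Eₐ = 3.6300e+04 J/mol = 36.3 kJ/mol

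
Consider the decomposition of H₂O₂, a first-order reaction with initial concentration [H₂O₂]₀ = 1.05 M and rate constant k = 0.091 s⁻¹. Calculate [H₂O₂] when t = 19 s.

0.1863 M

Step 1: For a first-order reaction: [H₂O₂] = [H₂O₂]₀ × e^(-kt)
Step 2: [H₂O₂] = 1.05 × e^(-0.091 × 19)
Step 3: [H₂O₂] = 1.05 × e^(-1.729)
Step 4: [H₂O₂] = 1.05 × 0.177462 = 0.1863 M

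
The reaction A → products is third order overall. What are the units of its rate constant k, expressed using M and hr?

M⁻²·hr⁻¹

Step 1: For overall order n, rate = k × (concentration)^n.
Step 2: Rate has units M·hr⁻¹; concentration term has units M^3.
Step 3: k = rate / (concentration)^n, so units of k = M^(1-3)·hr⁻¹ = M⁻²·hr⁻¹.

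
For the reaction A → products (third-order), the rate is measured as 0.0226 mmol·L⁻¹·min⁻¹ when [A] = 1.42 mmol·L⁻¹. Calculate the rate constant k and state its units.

0.007893 (mmol·L⁻¹)⁻²·min⁻¹

Step 1: rate = k[A]^3, so k = rate / [A]^3.
Step 2: k = 0.0226 / (1.42)^3 = 0.0226 / 2.863.
Step 3: k = 0.007893 (mmol·L⁻¹)⁻²·min⁻¹.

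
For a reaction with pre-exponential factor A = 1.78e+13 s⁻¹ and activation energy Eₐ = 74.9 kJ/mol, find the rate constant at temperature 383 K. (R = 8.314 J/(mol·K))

1.08e+03 s⁻¹

Step 1: Use the Arrhenius equation: k = A × exp(-Eₐ/RT)
Step 2: Convert Eₐ to J/mol: 74.9 kJ/mol = 74900 J/mol
Step 3: Calculate the exponent: -Eₐ/(RT) = -74900/(8.314 × 383) = -23.52193
Step 4: k = 1.78e+13 × exp(-23.52193)
Step 5: k = 1.78e+13 × 6.08913e-11 = 1.0839e+03 s⁻¹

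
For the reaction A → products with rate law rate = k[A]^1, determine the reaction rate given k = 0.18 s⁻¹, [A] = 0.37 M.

0.0666 M/s

Step 1: Identify the rate law: rate = k[A]^1
Step 2: Substitute values: rate = 0.18 × (0.37)^1
Step 3: Calculate: rate = 0.18 × 0.37 = 0.0666 M/s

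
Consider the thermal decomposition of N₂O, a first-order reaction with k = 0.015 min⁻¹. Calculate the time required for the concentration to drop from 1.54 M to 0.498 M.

75.26 min

Step 1: For first-order: t = ln([N₂O]₀/[N₂O])/k
Step 2: t = ln(1.54/0.498)/0.015
Step 3: t = ln(3.092)/0.015
Step 4: t = 1.129/0.015 = 75.26 min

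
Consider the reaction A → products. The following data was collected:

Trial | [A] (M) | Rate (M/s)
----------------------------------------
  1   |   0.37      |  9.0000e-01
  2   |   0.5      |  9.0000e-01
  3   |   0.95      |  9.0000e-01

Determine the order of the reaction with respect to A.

zeroth order (0)

Step 1: Compare trials - when concentration changes, rate stays constant.
Step 2: rate₂/rate₁ = 9.0000e-01/9.0000e-01 = 1
Step 3: [A]₂/[A]₁ = 0.5/0.37 = 1.351
Step 4: Since rate ratio ≈ (conc ratio)^0, the reaction is zeroth order.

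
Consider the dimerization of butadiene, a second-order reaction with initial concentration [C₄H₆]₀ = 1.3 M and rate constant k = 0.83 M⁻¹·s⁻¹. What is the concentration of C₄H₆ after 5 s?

0.2033 M

Step 1: For a second-order reaction: 1/[C₄H₆] = 1/[C₄H₆]₀ + kt
Step 2: 1/[C₄H₆] = 1/1.3 + 0.83 × 5
Step 3: 1/[C₄H₆] = 0.7692 + 4.15 = 4.919
Step 4: [C₄H₆] = 1/4.919 = 0.2033 M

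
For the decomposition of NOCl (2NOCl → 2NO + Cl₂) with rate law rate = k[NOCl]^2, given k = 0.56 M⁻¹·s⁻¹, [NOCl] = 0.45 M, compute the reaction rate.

0.1134 M/s

Step 1: Identify the rate law: rate = k[NOCl]^2
Step 2: Substitute values: rate = 0.56 × (0.45)^2
Step 3: Calculate: rate = 0.56 × 0.2025 = 0.1134 M/s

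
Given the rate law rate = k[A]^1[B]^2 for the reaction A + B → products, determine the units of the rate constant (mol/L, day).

(mol/L)⁻²·day⁻¹

Step 1: Overall order = 1 + 2 = 3.
Step 2: rate has units mol/L·day⁻¹; [A]^1[B]^2 has units (mol/L)^3.
Step 3: k = rate/([A]^1[B]^2), so units of k = (mol/L)^(1-3)·day⁻¹ = (mol/L)⁻²·day⁻¹.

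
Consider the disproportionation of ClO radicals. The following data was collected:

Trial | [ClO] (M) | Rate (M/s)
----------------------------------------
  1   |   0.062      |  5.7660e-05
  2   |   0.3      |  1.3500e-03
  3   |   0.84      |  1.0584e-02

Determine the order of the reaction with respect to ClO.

second order (2)

Step 1: Compare trials to find order n where rate₂/rate₁ = ([ClO]₂/[ClO]₁)^n
Step 2: rate₂/rate₁ = 1.3500e-03/5.7660e-05 = 23.41
Step 3: [ClO]₂/[ClO]₁ = 0.3/0.062 = 4.839
Step 4: n = ln(23.41)/ln(4.839) = 2.00 ≈ 2
Step 5: The reaction is second order in ClO.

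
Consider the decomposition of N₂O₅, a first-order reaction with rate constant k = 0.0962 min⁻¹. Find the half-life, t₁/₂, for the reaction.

7.205 min

Step 1: For a first-order reaction, t₁/₂ = ln(2)/k
Step 2: t₁/₂ = ln(2)/0.0962
Step 3: t₁/₂ = 0.6931/0.0962 = 7.205 min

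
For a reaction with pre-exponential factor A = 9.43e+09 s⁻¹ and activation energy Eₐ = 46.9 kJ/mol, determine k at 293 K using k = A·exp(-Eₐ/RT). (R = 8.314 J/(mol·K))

4.10e+01 s⁻¹

Step 1: Use the Arrhenius equation: k = A × exp(-Eₐ/RT)
Step 2: Convert Eₐ to J/mol: 46.9 kJ/mol = 46900 J/mol
Step 3: Calculate the exponent: -Eₐ/(RT) = -46900/(8.314 × 293) = -19.25286
Step 4: k = 9.43e+09 × exp(-19.25286)
Step 5: k = 9.43e+09 × 4.35100e-09 = 4.1030e+01 s⁻¹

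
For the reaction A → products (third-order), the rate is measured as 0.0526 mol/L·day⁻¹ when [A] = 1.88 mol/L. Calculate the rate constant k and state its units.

0.007916 (mol/L)⁻²·day⁻¹

Step 1: rate = k[A]^3, so k = rate / [A]^3.
Step 2: k = 0.0526 / (1.88)^3 = 0.0526 / 6.645.
Step 3: k = 0.007916 (mol/L)⁻²·day⁻¹.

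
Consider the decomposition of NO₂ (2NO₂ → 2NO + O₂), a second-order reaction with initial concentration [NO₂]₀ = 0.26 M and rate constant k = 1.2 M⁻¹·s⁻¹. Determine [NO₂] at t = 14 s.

0.04844 M

Step 1: For a second-order reaction: 1/[NO₂] = 1/[NO₂]₀ + kt
Step 2: 1/[NO₂] = 1/0.26 + 1.2 × 14
Step 3: 1/[NO₂] = 3.846 + 16.8 = 20.65
Step 4: [NO₂] = 1/20.65 = 0.04844 M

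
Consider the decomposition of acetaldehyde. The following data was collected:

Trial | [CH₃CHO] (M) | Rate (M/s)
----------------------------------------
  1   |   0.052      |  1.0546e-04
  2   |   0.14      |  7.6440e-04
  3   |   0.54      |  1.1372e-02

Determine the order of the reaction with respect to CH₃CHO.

second order (2)

Step 1: Compare trials to find order n where rate₂/rate₁ = ([CH₃CHO]₂/[CH₃CHO]₁)^n
Step 2: rate₂/rate₁ = 7.6440e-04/1.0546e-04 = 7.249
Step 3: [CH₃CHO]₂/[CH₃CHO]₁ = 0.14/0.052 = 2.692
Step 4: n = ln(7.249)/ln(2.692) = 2.00 ≈ 2
Step 5: The reaction is second order in CH₃CHO.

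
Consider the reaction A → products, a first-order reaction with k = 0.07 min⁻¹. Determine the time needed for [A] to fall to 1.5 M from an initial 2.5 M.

7.298 min

Step 1: For first-order: t = ln([A]₀/[A])/k
Step 2: t = ln(2.5/1.5)/0.07
Step 3: t = ln(1.667)/0.07
Step 4: t = 0.5108/0.07 = 7.298 min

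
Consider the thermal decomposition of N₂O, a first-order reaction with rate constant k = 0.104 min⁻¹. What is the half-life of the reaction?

6.665 min

Step 1: For a first-order reaction, t₁/₂ = ln(2)/k
Step 2: t₁/₂ = ln(2)/0.104
Step 3: t₁/₂ = 0.6931/0.104 = 6.665 min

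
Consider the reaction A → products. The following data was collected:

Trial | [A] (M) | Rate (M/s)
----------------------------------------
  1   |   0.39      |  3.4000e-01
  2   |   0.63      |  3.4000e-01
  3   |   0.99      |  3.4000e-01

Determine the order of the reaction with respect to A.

zeroth order (0)

Step 1: Compare trials - when concentration changes, rate stays constant.
Step 2: rate₂/rate₁ = 3.4000e-01/3.4000e-01 = 1
Step 3: [A]₂/[A]₁ = 0.63/0.39 = 1.615
Step 4: Since rate ratio ≈ (conc ratio)^0, the reaction is zeroth order.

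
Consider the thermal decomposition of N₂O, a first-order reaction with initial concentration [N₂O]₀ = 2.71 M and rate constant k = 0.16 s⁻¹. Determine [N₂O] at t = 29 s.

0.02617 M

Step 1: For a first-order reaction: [N₂O] = [N₂O]₀ × e^(-kt)
Step 2: [N₂O] = 2.71 × e^(-0.16 × 29)
Step 3: [N₂O] = 2.71 × e^(-4.64)
Step 4: [N₂O] = 2.71 × 0.0096577 = 0.02617 M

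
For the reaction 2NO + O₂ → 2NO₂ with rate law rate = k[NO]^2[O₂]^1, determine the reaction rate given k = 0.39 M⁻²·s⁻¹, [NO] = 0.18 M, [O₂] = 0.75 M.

0.009477 M/s

Step 1: The rate law is rate = k[NO]^2[O₂]^1
Step 2: Substitute: rate = 0.39 × (0.18)^2 × (0.75)^1
Step 3: rate = 0.39 × 0.0324 × 0.75 = 0.009477 M/s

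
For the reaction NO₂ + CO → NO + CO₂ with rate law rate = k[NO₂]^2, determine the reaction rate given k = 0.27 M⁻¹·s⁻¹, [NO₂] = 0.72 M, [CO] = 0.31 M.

0.14 M/s

Step 1: The rate law is rate = k[NO₂]^2
Step 2: Note that the rate does not depend on [CO] (zero order in CO).
Step 3: rate = 0.27 × (0.72)^2 = 0.139968 M/s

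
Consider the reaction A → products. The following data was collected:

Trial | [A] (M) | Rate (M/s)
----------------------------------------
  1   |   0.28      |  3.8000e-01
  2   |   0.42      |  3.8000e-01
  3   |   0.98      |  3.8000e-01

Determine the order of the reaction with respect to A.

zeroth order (0)

Step 1: Compare trials - when concentration changes, rate stays constant.
Step 2: rate₂/rate₁ = 3.8000e-01/3.8000e-01 = 1
Step 3: [A]₂/[A]₁ = 0.42/0.28 = 1.5
Step 4: Since rate ratio ≈ (conc ratio)^0, the reaction is zeroth order.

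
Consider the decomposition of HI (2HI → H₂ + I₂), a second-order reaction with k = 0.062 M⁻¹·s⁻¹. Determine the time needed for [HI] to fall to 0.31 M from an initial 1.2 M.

38.59 s

Step 1: For second-order: t = (1/[HI] - 1/[HI]₀)/k
Step 2: t = (1/0.31 - 1/1.2)/0.062
Step 3: t = (3.226 - 0.8333)/0.062
Step 4: t = 2.392/0.062 = 38.59 s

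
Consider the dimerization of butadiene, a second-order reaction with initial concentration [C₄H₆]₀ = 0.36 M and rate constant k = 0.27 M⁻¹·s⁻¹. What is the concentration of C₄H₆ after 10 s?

0.1826 M

Step 1: For a second-order reaction: 1/[C₄H₆] = 1/[C₄H₆]₀ + kt
Step 2: 1/[C₄H₆] = 1/0.36 + 0.27 × 10
Step 3: 1/[C₄H₆] = 2.778 + 2.7 = 5.478
Step 4: [C₄H₆] = 1/5.478 = 0.1826 M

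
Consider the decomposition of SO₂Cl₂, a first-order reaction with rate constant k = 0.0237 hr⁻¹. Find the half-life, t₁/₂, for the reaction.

29.25 hr

Step 1: For a first-order reaction, t₁/₂ = ln(2)/k
Step 2: t₁/₂ = ln(2)/0.0237
Step 3: t₁/₂ = 0.6931/0.0237 = 29.25 hr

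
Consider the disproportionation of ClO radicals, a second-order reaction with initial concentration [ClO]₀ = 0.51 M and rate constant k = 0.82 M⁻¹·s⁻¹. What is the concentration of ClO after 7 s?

0.1299 M

Step 1: For a second-order reaction: 1/[ClO] = 1/[ClO]₀ + kt
Step 2: 1/[ClO] = 1/0.51 + 0.82 × 7
Step 3: 1/[ClO] = 1.961 + 5.74 = 7.701
Step 4: [ClO] = 1/7.701 = 0.1299 M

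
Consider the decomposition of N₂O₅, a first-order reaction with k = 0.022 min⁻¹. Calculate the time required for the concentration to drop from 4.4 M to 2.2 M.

31.51 min

Step 1: For first-order: t = ln([N₂O₅]₀/[N₂O₅])/k
Step 2: t = ln(4.4/2.2)/0.022
Step 3: t = ln(2)/0.022
Step 4: t = 0.6931/0.022 = 31.51 min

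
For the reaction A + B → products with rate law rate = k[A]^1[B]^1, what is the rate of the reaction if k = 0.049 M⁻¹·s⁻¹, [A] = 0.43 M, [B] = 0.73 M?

0.01538 M/s

Step 1: The rate law is rate = k[A]^1[B]^1
Step 2: Substitute: rate = 0.049 × (0.43)^1 × (0.73)^1
Step 3: rate = 0.049 × 0.43 × 0.73 = 0.0153811 M/s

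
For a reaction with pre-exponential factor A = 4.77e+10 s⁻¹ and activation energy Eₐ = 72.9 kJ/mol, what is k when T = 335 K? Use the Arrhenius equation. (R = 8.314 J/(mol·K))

2.05e-01 s⁻¹

Step 1: Use the Arrhenius equation: k = A × exp(-Eₐ/RT)
Step 2: Convert Eₐ to J/mol: 72.9 kJ/mol = 72900 J/mol
Step 3: Calculate the exponent: -Eₐ/(RT) = -72900/(8.314 × 335) = -26.17416
Step 4: k = 4.77e+10 × exp(-26.17416)
Step 5: k = 4.77e+10 × 4.29246e-12 = 2.0475e-01 s⁻¹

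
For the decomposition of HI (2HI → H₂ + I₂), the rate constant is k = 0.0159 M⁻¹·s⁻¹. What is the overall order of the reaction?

second order (2)

Step 1: The units of k for an nth-order reaction are (concentration)^(1-n)·(time)⁻¹.
Step 2: Here k has units M⁻¹·s⁻¹, so the concentration exponent is -1.
Step 3: 1 - n = -1 ⇒ n = 2. The reaction is second order.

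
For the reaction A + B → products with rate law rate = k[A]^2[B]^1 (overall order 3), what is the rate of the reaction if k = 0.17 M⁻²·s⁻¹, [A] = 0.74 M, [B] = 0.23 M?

0.02141 M/s

Step 1: The rate law is rate = k[A]^2[B]^1, overall order = 2+1 = 3
Step 2: Substitute values: rate = 0.17 × (0.74)^2 × (0.23)^1
Step 3: rate = 0.17 × 0.5476 × 0.23 = 0.0214112 M/s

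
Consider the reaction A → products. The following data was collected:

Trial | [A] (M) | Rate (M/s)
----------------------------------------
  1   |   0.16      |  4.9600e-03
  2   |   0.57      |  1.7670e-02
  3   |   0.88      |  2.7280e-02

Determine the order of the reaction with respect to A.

first order (1)

Step 1: Compare trials to find order n where rate₂/rate₁ = ([A]₂/[A]₁)^n
Step 2: rate₂/rate₁ = 1.7670e-02/4.9600e-03 = 3.562
Step 3: [A]₂/[A]₁ = 0.57/0.16 = 3.562
Step 4: n = ln(3.562)/ln(3.562) = 1.00 ≈ 1
Step 5: The reaction is first order in A.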